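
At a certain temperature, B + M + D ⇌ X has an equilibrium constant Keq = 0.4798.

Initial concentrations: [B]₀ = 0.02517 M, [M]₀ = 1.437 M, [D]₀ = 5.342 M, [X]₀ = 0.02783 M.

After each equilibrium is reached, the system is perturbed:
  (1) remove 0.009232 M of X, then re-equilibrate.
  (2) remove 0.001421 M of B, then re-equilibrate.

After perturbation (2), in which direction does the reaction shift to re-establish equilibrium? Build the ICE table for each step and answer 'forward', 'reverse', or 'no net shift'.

Q₀ = 0.144 vs Keq = 0.4798 ⇒ Q<K, forward
Step 1:
                   B          M          D          X
  I          0.02517      1.437      5.342    0.02783
  C         -0.01374   -0.01374   -0.01374    0.01374
  E          0.01143      1.423      5.328    0.04157
  solve Keq expr → x = 0.01374; check Q = 0.4798
Then remove 0.009232 M of X.
Step 2:
                   B          M          D          X
  I          0.01143      1.423      5.328    0.03234
  C        -0.001977  -0.001977  -0.001977   0.001977
  E         0.009449      1.421      5.326    0.03432
  solve Keq expr → x = 0.001977; check Q = 0.4798
Then remove 0.001421 M of B.
Step 3:
                   B          M          D          X
  I         0.008028      1.421      5.326    0.03432
  C         0.001107   0.001107   0.001107  -0.001107
  E         0.009135      1.422      5.327    0.03321
  solve Keq expr → x = -0.001107; check Q = 0.4798

Direction: reverse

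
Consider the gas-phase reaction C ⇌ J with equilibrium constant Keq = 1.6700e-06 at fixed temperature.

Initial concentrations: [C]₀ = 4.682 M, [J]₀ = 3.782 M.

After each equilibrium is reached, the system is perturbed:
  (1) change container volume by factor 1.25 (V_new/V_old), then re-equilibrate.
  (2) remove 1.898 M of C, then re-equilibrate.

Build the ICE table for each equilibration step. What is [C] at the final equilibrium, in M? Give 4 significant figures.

Q₀ = 0.8078 vs Keq = 1.6700e-06 ⇒ Q>K, reverse
Step 1:
                   C          J
  I            4.682      3.782
  C            3.782     -3.782
  E            8.464 1.4135e-05
  solve Keq expr → x = -3.782; check Q = 1.6700e-06
Then change container volume by factor 1.25 (V_new/V_old).
Step 2:
                   C          J
  I            6.771 1.1308e-05
  C                0          0
  E            6.771 1.1308e-05
  solve Keq expr → x = 0; check Q = 1.6700e-06
Then remove 1.898 M of C.
Step 3:
                   C          J
  I            4.873 1.1308e-05
  C       3.1697e-06 -3.1697e-06
  E            4.873 8.1382e-06
  solve Keq expr → x = -3.1697e-06; check Q = 1.6700e-06

[C]_eq = 4.873 M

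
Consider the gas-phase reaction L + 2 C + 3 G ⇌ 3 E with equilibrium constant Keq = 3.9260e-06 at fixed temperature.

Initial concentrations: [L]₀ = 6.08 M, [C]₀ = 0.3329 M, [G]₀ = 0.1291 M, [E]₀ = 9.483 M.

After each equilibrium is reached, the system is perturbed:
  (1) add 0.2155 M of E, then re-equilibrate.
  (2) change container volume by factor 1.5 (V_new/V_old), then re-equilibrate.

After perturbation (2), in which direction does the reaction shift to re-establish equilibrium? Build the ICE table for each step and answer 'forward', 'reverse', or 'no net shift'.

Q₀ = 5.8820e+05 vs Keq = 3.9260e-06 ⇒ Q>K, reverse
Step 1:
                  L         C         G         E
  I            6.08    0.3329    0.1291     9.483
  C           2.848     5.695     8.543    -8.543
  E           8.928     6.028     8.672      0.94
  solve Keq expr → x = -2.848; check Q = 3.9260e-06
Then add 0.2155 M of E.
Step 2:
                  L         C         G         E
  I           8.928     6.028     8.672     1.156
  C         0.06031    0.1206    0.1809   -0.1809
  E           8.988     6.149     8.853    0.9746
  solve Keq expr → x = -0.06031; check Q = 3.9260e-06
Then change container volume by factor 1.5 (V_new/V_old).
Step 3:
                  L         C         G         E
  I           5.992     4.099     5.902    0.6497
  C         0.06388    0.1278    0.1916   -0.1916
  E           6.056     4.227     6.094    0.4581
  solve Keq expr → x = -0.06388; check Q = 3.9260e-06

Direction: reverse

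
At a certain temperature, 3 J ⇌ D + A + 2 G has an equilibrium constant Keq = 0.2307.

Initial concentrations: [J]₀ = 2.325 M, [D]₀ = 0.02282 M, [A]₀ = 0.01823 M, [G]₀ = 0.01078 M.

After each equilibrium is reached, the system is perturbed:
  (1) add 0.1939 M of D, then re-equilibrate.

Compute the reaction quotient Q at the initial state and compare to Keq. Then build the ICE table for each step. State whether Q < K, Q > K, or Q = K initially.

Q₀ = 3.8465e-09 vs Keq = 0.2307 ⇒ Q<K, forward
Step 1:
                   J          D          A          G
  I            2.325    0.02282    0.01823    0.01078
  C           -1.375     0.4585     0.4585      0.917
  E           0.9495     0.4813     0.4767     0.9278
  solve Keq expr → x = 0.4585; check Q = 0.2307
Then add 0.1939 M of D.
Step 2:
                   J          D          A          G
  I           0.9495     0.6752     0.4767     0.9278
  C          0.05888   -0.01963   -0.01963   -0.03926
  E            1.008     0.6556     0.4571     0.8885
  solve Keq expr → x = -0.01963; check Q = 0.2307

Q₀ = 3.8465e-09; Q < K (proceeds forward)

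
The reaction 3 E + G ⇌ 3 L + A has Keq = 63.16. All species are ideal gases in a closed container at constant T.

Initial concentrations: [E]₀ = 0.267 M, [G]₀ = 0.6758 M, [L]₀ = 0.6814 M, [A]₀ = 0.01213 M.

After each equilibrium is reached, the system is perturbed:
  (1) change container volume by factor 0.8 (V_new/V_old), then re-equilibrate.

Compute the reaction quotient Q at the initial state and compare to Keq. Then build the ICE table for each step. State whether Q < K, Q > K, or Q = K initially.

Q₀ = 0.2983; Q < K (proceeds forward)

Q₀ = 0.2983 vs Keq = 63.16 ⇒ Q<K, forward
Step 1:
                  E         G         L         A
  I           0.267    0.6758    0.6814   0.01213
  C         -0.1656  -0.05519    0.1656   0.05519
  E          0.1014    0.6206     0.847   0.06732
  solve Keq expr → x = 0.05519; check Q = 63.16
Then change container volume by factor 0.8 (V_new/V_old).
Step 2:
                  E         G         L         A
  I          0.1268    0.7758     1.059   0.08415
  C               0         0         0         0
  E          0.1268    0.7758     1.059   0.08415
  solve Keq expr → x = 0; check Q = 63.16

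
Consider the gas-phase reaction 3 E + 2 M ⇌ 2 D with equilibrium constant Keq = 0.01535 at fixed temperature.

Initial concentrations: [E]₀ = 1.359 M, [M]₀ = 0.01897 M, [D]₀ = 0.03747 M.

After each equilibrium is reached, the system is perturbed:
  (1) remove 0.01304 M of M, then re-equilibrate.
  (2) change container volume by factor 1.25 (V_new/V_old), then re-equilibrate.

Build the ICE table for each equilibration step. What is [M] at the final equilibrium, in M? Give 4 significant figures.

Q₀ = 1.554 vs Keq = 0.01535 ⇒ Q>K, reverse
Step 1:
                   E          M          D
  I            1.359    0.01897    0.03747
  C          0.04178    0.02785   -0.02785
  E            1.401    0.04682   0.009618
  solve Keq expr → x = -0.01393; check Q = 0.01535
Then remove 0.01304 M of M.
Step 2:
                   E          M          D
  I            1.401    0.03378   0.009618
  C         0.003301     0.0022    -0.0022
  E            1.404    0.03598   0.007417
  solve Keq expr → x = -0.0011; check Q = 0.01535
Then change container volume by factor 1.25 (V_new/V_old).
Step 3:
                   E          M          D
  I            1.123    0.02879   0.005934
  C         0.002189    0.00146   -0.00146
  E            1.125    0.03025   0.004474
  solve Keq expr → x = -7.2978e-04; check Q = 0.01535

[M]_eq = 0.03025 M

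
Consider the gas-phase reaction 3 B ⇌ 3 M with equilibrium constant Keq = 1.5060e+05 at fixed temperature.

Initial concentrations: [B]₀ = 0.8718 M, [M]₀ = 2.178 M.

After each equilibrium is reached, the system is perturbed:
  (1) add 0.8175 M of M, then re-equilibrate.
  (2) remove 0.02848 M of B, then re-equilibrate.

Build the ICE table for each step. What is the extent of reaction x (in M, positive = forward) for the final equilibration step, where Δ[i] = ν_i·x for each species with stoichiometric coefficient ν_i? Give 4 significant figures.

Q₀ = 15.59 vs Keq = 1.5060e+05 ⇒ Q<K, forward
Step 1:
                    B           M
  Initial      0.8718       2.178
  Change      -0.8155      0.8155
  Equil       0.05627       2.994
  solve Keq expr → x = 0.2718; check Q = 1.5060e+05
Then add 0.8175 M of M.
Step 2:
                    B           M
  Initial     0.05627       3.811
  Change      0.01508    -0.01508
  Equil       0.07135       3.796
  solve Keq expr → x = -0.005027; check Q = 1.5060e+05
Then remove 0.02848 M of B.
Step 3:
                    B           M
  Initial     0.04287       3.796
  Change      0.02795    -0.02795
  Equil       0.07082       3.768
  solve Keq expr → x = -0.009318; check Q = 1.5060e+05

x = -0.009318 M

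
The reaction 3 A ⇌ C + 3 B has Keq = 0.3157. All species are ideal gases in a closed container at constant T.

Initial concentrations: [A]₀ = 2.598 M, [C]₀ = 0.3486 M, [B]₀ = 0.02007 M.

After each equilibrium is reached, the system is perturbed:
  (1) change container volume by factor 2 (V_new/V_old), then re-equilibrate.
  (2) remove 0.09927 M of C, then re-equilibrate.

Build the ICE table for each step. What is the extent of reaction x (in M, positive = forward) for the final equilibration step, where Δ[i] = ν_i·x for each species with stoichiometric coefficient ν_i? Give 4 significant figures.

Q₀ = 1.6071e-07 vs Keq = 0.3157 ⇒ Q<K, forward
Step 1:
                    A           C           B
  init          2.598      0.3486     0.02007
  Δ            -1.111      0.3702       1.111
  eq            1.487      0.7188       1.131
  solve Keq expr → x = 0.3702; check Q = 0.3157
Then change container volume by factor 2 (V_new/V_old).
Step 2:
                    A           C           B
  init         0.7437      0.3594      0.5653
  Δ          -0.06836     0.02279     0.06836
  eq           0.6754      0.3822      0.6337
  solve Keq expr → x = 0.02279; check Q = 0.3157
Then remove 0.09927 M of C.
Step 3:
                    A           C           B
  init         0.6754      0.2829      0.6337
  Δ          -0.02912    0.009707     0.02912
  eq           0.6462      0.2926      0.6628
  solve Keq expr → x = 0.009707; check Q = 0.3157

x = 0.009707 M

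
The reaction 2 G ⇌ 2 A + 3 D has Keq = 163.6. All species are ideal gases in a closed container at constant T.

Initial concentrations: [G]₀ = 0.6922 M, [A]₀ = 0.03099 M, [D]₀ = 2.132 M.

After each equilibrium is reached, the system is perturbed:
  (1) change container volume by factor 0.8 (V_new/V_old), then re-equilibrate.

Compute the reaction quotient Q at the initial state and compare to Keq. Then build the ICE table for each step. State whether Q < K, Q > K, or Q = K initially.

Q₀ = 0.01942; Q < K (proceeds forward)

Q₀ = 0.01942 vs Keq = 163.6 ⇒ Q<K, forward
Step 1:
                  G         A         D
  Initial    0.6922   0.03099     2.132
  Change    -0.4929    0.4929    0.7394
  Equil      0.1993    0.5239     2.871
  solve Keq expr → x = 0.2465; check Q = 163.6
Then change container volume by factor 0.8 (V_new/V_old).
Step 2:
                  G         A         D
  Initial    0.2491    0.6549     3.589
  Change    0.05726  -0.05726  -0.08589
  Equil      0.3064    0.5976     3.503
  solve Keq expr → x = -0.02863; check Q = 163.6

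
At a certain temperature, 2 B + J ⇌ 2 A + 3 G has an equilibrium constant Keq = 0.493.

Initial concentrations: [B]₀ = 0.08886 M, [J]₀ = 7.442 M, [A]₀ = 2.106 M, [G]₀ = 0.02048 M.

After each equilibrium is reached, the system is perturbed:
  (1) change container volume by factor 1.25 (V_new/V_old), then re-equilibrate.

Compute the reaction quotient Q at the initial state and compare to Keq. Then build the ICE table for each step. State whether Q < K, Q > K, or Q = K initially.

Q₀ = 6.4834e-04 vs Keq = 0.493 ⇒ Q<K, forward
Step 1:
                  B         J         A         G
  I         0.08886     7.442     2.106   0.02048
  C        -0.05309  -0.02654   0.05309   0.07963
  E         0.03577     7.415     2.159    0.1001
  solve Keq expr → x = 0.02654; check Q = 0.493
Then change container volume by factor 1.25 (V_new/V_old).
Step 2:
                  B         J         A         G
  I         0.02862     5.932     1.727   0.08009
  C       -0.003429 -0.001715  0.003429  0.005144
  E         0.02519     5.931     1.731   0.08524
  solve Keq expr → x = 0.001715; check Q = 0.493

Q₀ = 6.4834e-04; Q < K (proceeds forward)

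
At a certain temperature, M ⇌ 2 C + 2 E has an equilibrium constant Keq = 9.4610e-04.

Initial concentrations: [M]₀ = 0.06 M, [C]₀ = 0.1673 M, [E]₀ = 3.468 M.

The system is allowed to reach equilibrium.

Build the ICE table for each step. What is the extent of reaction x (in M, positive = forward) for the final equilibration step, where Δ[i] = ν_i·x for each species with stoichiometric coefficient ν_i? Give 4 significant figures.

x = -0.0819 M

Q₀ = 5.61 vs Keq = 9.4610e-04 ⇒ Q>K, reverse
Step 1:
                  M         C         E
  I            0.06    0.1673     3.468
  C          0.0819   -0.1638   -0.1638
  E          0.1419  0.003507     3.304
  solve Keq expr → x = -0.0819; check Q = 9.4610e-04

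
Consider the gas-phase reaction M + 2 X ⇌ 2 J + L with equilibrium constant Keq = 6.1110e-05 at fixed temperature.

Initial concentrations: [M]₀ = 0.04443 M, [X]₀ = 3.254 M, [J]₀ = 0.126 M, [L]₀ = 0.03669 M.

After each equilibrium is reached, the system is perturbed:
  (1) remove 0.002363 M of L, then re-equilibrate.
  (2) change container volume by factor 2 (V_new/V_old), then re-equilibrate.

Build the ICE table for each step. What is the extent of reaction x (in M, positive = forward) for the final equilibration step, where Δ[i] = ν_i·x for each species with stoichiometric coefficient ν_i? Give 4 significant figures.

x = 0 M

Q₀ = 0.001238 vs Keq = 6.1110e-05 ⇒ Q>K, reverse
Step 1:
                    M           X           J           L
  I           0.04443       3.254       0.126     0.03669
  C           0.02729     0.05457    -0.05457    -0.02729
  E           0.07172       3.309     0.07143    0.009403
  solve Keq expr → x = -0.02729; check Q = 6.1110e-05
Then remove 0.002363 M of L.
Step 2:
                    M           X           J           L
  I           0.07172       3.309     0.07143     0.00704
  C         -0.001452   -0.002904    0.002904    0.001452
  E           0.07026       3.306     0.07433    0.008492
  solve Keq expr → x = 0.001452; check Q = 6.1110e-05
Then change container volume by factor 2 (V_new/V_old).
Step 3:
                    M           X           J           L
  I           0.03513       1.653     0.03717    0.004246
  C                 0           0           0           0
  E           0.03513       1.653     0.03717    0.004246
  solve Keq expr → x = 0; check Q = 6.1110e-05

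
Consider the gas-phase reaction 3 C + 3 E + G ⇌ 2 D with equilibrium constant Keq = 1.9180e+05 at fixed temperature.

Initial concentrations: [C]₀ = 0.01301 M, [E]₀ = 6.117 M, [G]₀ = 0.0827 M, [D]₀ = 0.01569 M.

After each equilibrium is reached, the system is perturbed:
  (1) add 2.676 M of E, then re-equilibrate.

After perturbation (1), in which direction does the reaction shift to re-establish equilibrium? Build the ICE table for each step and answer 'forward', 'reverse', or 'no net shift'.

Q₀ = 5.906 vs Keq = 1.9180e+05 ⇒ Q<K, forward
Step 1:
                  C         E         G         D
  Initial   0.01301     6.117    0.0827   0.01569
  Change   -0.01246  -0.01246 -0.004153  0.008305
  Equil   5.5179e-04     6.105   0.07855     0.024
  solve Keq expr → x = 0.004153; check Q = 1.9180e+05
Then add 2.676 M of E.
Step 2:
                  C         E         G         D
  Initial 5.5179e-04     8.781   0.07855     0.024
  Change  -1.6688e-04 -1.6688e-04 -5.5628e-05 1.1126e-04
  Equil   3.8491e-04      8.78   0.07849   0.02411
  solve Keq expr → x = 5.5628e-05; check Q = 1.9180e+05

Direction: forward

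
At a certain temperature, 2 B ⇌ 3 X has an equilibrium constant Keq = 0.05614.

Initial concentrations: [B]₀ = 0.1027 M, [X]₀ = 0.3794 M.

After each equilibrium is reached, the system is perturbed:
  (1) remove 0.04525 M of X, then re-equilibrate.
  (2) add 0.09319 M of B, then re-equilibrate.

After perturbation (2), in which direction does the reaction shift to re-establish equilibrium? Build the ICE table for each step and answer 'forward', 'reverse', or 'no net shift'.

Q₀ = 5.178 vs Keq = 0.05614 ⇒ Q>K, reverse
Step 1:
                    B           X
  I            0.1027      0.3794
  C            0.1507     -0.2261
  E            0.2534      0.1533
  solve Keq expr → x = -0.07536; check Q = 0.05614
Then remove 0.04525 M of X.
Step 2:
                    B           X
  I            0.2534      0.1081
  C          -0.02369     0.03554
  E            0.2297      0.1436
  solve Keq expr → x = 0.01185; check Q = 0.05614
Then add 0.09319 M of B.
Step 3:
                    B           X
  I            0.3229      0.1436
  C          -0.01951     0.02927
  E            0.3034      0.1729
  solve Keq expr → x = 0.009755; check Q = 0.05614

Direction: forward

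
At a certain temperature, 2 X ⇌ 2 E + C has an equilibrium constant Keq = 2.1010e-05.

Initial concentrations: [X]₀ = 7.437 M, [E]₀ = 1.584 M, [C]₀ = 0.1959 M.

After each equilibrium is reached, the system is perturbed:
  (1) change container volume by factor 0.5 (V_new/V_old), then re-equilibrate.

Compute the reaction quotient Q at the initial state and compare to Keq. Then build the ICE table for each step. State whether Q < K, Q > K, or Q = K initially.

Q₀ = 0.008887 vs Keq = 2.1010e-05 ⇒ Q>K, reverse
Step 1:
                    X           E           C
  Initial       7.437       1.584      0.1959
  Change         0.39       -0.39      -0.195
  Equil         7.827       1.194  9.0282e-04
  solve Keq expr → x = -0.195; check Q = 2.1010e-05
Then change container volume by factor 0.5 (V_new/V_old).
Step 2:
                    X           E           C
  Initial       15.65       2.388    0.001806
  Change     0.001803   -0.001803 -9.0125e-04
  Equil         15.66       2.386  9.0440e-04
  solve Keq expr → x = -9.0125e-04; check Q = 2.1010e-05

Q₀ = 0.008887; Q > K (proceeds reverse)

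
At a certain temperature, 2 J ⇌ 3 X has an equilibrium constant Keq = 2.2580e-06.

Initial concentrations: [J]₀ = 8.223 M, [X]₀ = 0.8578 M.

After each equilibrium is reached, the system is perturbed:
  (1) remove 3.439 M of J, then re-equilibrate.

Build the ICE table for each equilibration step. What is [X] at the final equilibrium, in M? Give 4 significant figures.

Q₀ = 0.009335 vs Keq = 2.2580e-06 ⇒ Q>K, reverse
Step 1:
                    J           X
  init          8.223      0.8578
  Δ            0.5347     -0.8021
  eq            8.758     0.05574
  solve Keq expr → x = -0.2674; check Q = 2.2580e-06
Then remove 3.439 M of J.
Step 2:
                    J           X
  init          5.319     0.05574
  Δ           0.01048    -0.01571
  eq            5.329     0.04003
  solve Keq expr → x = -0.005238; check Q = 2.2580e-06

[X]_eq = 0.04003 M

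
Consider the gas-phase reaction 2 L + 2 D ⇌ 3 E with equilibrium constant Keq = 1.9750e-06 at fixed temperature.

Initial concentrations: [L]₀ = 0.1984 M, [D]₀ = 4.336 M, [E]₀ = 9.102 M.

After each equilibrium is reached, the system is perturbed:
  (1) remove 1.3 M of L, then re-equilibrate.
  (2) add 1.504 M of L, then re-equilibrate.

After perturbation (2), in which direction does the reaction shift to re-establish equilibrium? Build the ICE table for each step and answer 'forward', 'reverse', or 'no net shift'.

Direction: forward

Q₀ = 1019 vs Keq = 1.9750e-06 ⇒ Q>K, reverse
Step 1:
                    L           D           E
  Initial      0.1984       4.336       9.102
  Change        5.936       5.936      -8.903
  Equil         6.134       10.27      0.1987
  solve Keq expr → x = -2.968; check Q = 1.9750e-06
Then remove 1.3 M of L.
Step 2:
                    L           D           E
  Initial       4.834       10.27      0.1987
  Change      0.01901     0.01901    -0.02851
  Equil         4.853       10.29      0.1701
  solve Keq expr → x = -0.009504; check Q = 1.9750e-06
Then add 1.504 M of L.
Step 3:
                    L           D           E
  Initial       6.357       10.29      0.1701
  Change     -0.02186    -0.02186      0.0328
  Equil         6.335       10.27      0.2029
  solve Keq expr → x = 0.01093; check Q = 1.9750e-06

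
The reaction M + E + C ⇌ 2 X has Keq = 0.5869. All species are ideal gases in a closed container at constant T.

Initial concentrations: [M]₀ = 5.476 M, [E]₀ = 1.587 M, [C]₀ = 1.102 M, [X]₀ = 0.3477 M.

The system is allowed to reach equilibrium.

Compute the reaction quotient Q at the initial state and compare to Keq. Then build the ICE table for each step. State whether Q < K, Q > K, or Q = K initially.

Q₀ = 0.01262; Q < K (proceeds forward)

Q₀ = 0.01262 vs Keq = 0.5869 ⇒ Q<K, forward
Step 1:
                  M         E         C         X
  Initial     5.476     1.587     1.102    0.3477
  Change    -0.5088   -0.5088   -0.5088     1.018
  Equil       4.967     1.078    0.5932     1.365
  solve Keq expr → x = 0.5088; check Q = 0.5869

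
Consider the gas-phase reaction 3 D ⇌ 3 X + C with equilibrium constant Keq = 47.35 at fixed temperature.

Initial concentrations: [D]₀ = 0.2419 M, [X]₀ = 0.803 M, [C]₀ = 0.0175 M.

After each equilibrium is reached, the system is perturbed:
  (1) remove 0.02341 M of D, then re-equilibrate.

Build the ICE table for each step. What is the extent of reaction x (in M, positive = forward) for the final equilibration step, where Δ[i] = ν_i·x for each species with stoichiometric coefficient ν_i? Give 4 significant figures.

x = -0.006029 M

Q₀ = 0.6401 vs Keq = 47.35 ⇒ Q<K, forward
Step 1:
                    D           X           C
  I            0.2419       0.803      0.0175
  C           -0.1381      0.1381     0.04603
  E            0.1038      0.9411     0.06353
  solve Keq expr → x = 0.04603; check Q = 47.35
Then remove 0.02341 M of D.
Step 2:
                    D           X           C
  I           0.08039      0.9411     0.06353
  C           0.01809    -0.01809   -0.006029
  E           0.09848       0.923      0.0575
  solve Keq expr → x = -0.006029; check Q = 47.35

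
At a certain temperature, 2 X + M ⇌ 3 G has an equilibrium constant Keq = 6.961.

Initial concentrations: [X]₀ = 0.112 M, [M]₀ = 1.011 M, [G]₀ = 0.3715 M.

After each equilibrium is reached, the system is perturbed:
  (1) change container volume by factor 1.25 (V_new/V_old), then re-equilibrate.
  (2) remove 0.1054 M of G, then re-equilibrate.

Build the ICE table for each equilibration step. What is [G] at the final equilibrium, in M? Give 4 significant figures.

Q₀ = 4.043 vs Keq = 6.961 ⇒ Q<K, forward
Step 1:
                  X         M         G
  init        0.112     1.011    0.3715
  Δ         -0.0172 -0.008599    0.0258
  eq         0.0948     1.002    0.3973
  solve Keq expr → x = 0.008599; check Q = 6.961
Then change container volume by factor 1.25 (V_new/V_old).
Step 2:
                  X         M         G
  init      0.07584    0.8019    0.3178
  Δ               0         0         0
  eq        0.07584    0.8019    0.3178
  solve Keq expr → x = 0; check Q = 6.961
Then remove 0.1054 M of G.
Step 3:
                  X         M         G
  init      0.07584    0.8019    0.2124
  Δ        -0.02335  -0.01168   0.03503
  eq        0.05249    0.7902    0.2475
  solve Keq expr → x = 0.01168; check Q = 6.961

[G]_eq = 0.2475 M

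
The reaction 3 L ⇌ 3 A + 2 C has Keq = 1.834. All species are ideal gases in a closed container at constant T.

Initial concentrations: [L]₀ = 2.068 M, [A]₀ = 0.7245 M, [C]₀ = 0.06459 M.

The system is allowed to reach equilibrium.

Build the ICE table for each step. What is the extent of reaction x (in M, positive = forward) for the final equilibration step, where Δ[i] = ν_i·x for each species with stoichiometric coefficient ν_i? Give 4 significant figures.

Q₀ = 1.7939e-04 vs Keq = 1.834 ⇒ Q<K, forward
Step 1:
                    L           A           C
  Initial       2.068      0.7245     0.06459
  Change      -0.9678      0.9678      0.6452
  Equil           1.1       1.692      0.7098
  solve Keq expr → x = 0.3226; check Q = 1.834

x = 0.3226 M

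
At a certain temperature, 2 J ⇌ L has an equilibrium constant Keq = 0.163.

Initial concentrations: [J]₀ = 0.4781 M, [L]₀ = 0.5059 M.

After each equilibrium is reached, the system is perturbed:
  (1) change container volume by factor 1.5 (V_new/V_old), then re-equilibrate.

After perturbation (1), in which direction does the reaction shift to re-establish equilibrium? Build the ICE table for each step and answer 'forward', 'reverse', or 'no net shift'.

Direction: reverse

Q₀ = 2.213 vs Keq = 0.163 ⇒ Q>K, reverse
Step 1:
                  J         L
  init       0.4781    0.5059
  Δ          0.6192   -0.3096
  eq          1.097    0.1963
  solve Keq expr → x = -0.3096; check Q = 0.163
Then change container volume by factor 1.5 (V_new/V_old).
Step 2:
                  J         L
  init       0.7316    0.1309
  Δ         0.05831  -0.02916
  eq         0.7899    0.1017
  solve Keq expr → x = -0.02916; check Q = 0.163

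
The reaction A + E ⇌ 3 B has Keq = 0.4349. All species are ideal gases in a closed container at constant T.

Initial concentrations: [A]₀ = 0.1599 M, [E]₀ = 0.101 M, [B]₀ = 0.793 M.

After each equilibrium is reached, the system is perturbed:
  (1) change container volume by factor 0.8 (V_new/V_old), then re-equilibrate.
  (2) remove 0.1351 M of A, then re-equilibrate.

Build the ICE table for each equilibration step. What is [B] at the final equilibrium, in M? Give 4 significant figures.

[B]_eq = 0.3463 M

Q₀ = 30.88 vs Keq = 0.4349 ⇒ Q>K, reverse
Step 1:
                   A          E          B
  init        0.1599      0.101      0.793
  Δ           0.1552     0.1552    -0.4656
  eq          0.3151     0.2562     0.3274
  solve Keq expr → x = -0.1552; check Q = 0.4349
Then change container volume by factor 0.8 (V_new/V_old).
Step 2:
                   A          E          B
  init        0.3939     0.3202     0.4093
  Δ         0.007899   0.007899    -0.0237
  eq          0.4018     0.3281     0.3856
  solve Keq expr → x = -0.007899; check Q = 0.4349
Then remove 0.1351 M of A.
Step 3:
                   A          E          B
  init        0.2667     0.3281     0.3856
  Δ          0.01311    0.01311   -0.03933
  eq          0.2798     0.3412     0.3463
  solve Keq expr → x = -0.01311; check Q = 0.4349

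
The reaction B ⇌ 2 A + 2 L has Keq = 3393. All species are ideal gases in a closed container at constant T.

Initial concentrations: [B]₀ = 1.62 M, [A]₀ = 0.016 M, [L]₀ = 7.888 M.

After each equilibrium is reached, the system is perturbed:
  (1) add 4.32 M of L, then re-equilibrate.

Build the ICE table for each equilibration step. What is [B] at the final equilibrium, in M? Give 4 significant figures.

[B]_eq = 0.3893 M

Q₀ = 0.009832 vs Keq = 3393 ⇒ Q<K, forward
Step 1:
                   B          A          L
  Initial       1.62      0.016      7.888
  Change      -1.368      2.736      2.736
  Equil        0.252      2.752      10.62
  solve Keq expr → x = 1.368; check Q = 3393
Then add 4.32 M of L.
Step 2:
                   B          A          L
  Initial      0.252      2.752      14.94
  Change      0.1373    -0.2746    -0.2746
  Equil       0.3893      2.477      14.67
  solve Keq expr → x = -0.1373; check Q = 3393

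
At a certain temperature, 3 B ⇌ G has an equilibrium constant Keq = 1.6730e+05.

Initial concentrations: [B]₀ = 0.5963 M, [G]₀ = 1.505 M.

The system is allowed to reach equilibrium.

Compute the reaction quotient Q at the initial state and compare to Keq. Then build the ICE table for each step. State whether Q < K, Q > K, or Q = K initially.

Q₀ = 7.098 vs Keq = 1.6730e+05 ⇒ Q<K, forward
Step 1:
                   B          G
  I           0.5963      1.505
  C          -0.5747     0.1916
  E          0.02164      1.697
  solve Keq expr → x = 0.1916; check Q = 1.6730e+05

Q₀ = 7.098; Q < K (proceeds forward)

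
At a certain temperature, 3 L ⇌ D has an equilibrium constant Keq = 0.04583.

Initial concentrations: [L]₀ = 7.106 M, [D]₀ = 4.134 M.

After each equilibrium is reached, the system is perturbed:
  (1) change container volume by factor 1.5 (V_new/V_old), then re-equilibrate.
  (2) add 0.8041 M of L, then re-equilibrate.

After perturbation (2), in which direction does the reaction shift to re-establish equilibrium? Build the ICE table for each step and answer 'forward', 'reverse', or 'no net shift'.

Q₀ = 0.01152 vs Keq = 0.04583 ⇒ Q<K, forward
Step 1:
                    L           D
  I             7.106       4.134
  C            -2.354      0.7846
  E             4.752       4.919
  solve Keq expr → x = 0.7846; check Q = 0.04583
Then change container volume by factor 1.5 (V_new/V_old).
Step 2:
                    L           D
  I             3.168       3.279
  C            0.8588     -0.2863
  E             4.027       2.993
  solve Keq expr → x = -0.2863; check Q = 0.04583
Then add 0.8041 M of L.
Step 3:
                    L           D
  I             4.831       2.993
  C           -0.7018      0.2339
  E             4.129       3.227
  solve Keq expr → x = 0.2339; check Q = 0.04583

Direction: forward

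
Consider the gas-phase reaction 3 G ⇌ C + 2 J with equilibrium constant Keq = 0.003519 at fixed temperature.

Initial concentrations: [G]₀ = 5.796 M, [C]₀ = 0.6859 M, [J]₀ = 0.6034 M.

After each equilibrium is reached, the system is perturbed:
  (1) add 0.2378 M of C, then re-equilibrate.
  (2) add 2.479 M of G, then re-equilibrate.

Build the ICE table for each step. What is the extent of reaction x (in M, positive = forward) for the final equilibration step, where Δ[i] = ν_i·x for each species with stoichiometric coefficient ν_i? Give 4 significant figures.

x = 0.1745 M

Q₀ = 0.001283 vs Keq = 0.003519 ⇒ Q<K, forward
Step 1:
                    G           C           J
  Initial       5.796      0.6859      0.6034
  Change      -0.3545      0.1182      0.2363
  Equil         5.441      0.8041      0.8397
  solve Keq expr → x = 0.1182; check Q = 0.003519
Then add 0.2378 M of C.
Step 2:
                    G           C           J
  Initial       5.441       1.042      0.8397
  Change       0.1025    -0.03417    -0.06833
  Equil         5.544       1.008      0.7714
  solve Keq expr → x = -0.03417; check Q = 0.003519
Then add 2.479 M of G.
Step 3:
                    G           C           J
  Initial       8.023       1.008      0.7714
  Change      -0.5236      0.1745      0.3491
  Equil         7.499       1.182        1.12
  solve Keq expr → x = 0.1745; check Q = 0.003519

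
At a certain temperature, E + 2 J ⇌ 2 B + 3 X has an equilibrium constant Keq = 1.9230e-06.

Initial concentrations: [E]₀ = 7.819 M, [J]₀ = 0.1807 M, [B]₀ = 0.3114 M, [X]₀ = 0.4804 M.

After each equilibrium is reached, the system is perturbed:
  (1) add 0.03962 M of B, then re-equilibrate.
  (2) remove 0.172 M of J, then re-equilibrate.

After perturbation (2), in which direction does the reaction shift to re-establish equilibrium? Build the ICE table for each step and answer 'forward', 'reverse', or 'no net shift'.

Direction: reverse

Q₀ = 0.04211 vs Keq = 1.9230e-06 ⇒ Q>K, reverse
Step 1:
                   E          J          B          X
  I            7.819     0.1807     0.3114     0.4804
  C           0.1277     0.2553    -0.2553     -0.383
  E            7.947      0.436    0.05607     0.0974
  solve Keq expr → x = -0.1277; check Q = 1.9230e-06
Then add 0.03962 M of B.
Step 2:
                   E          J          B          X
  I            7.947      0.436    0.09569     0.0974
  C         0.006772    0.01354   -0.01354   -0.02032
  E            7.953     0.4496    0.08215    0.07709
  solve Keq expr → x = -0.006772; check Q = 1.9230e-06
Then remove 0.172 M of J.
Step 3:
                   E          J          B          X
  I            7.953     0.2776    0.08215    0.07709
  C         0.004926   0.009853  -0.009853   -0.01478
  E            7.958     0.2874    0.07229    0.06231
  solve Keq expr → x = -0.004926; check Q = 1.9230e-06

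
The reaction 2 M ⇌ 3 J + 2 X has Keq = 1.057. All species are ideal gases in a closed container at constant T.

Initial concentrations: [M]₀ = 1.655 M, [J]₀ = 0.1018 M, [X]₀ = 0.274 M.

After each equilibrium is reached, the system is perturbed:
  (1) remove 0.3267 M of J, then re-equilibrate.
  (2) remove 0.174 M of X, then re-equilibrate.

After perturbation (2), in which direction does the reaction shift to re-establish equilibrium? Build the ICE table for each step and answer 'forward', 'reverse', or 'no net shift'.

Q₀ = 2.8917e-05 vs Keq = 1.057 ⇒ Q<K, forward
Step 1:
                   M          J          X
  I            1.655     0.1018      0.274
  C          -0.6502     0.9753     0.6502
  E            1.005      1.077     0.9242
  solve Keq expr → x = 0.3251; check Q = 1.057
Then remove 0.3267 M of J.
Step 2:
                   M          J          X
  I            1.005     0.7504     0.9242
  C          -0.1134     0.1702     0.1134
  E           0.8914     0.9205      1.038
  solve Keq expr → x = 0.05672; check Q = 1.057
Then remove 0.174 M of X.
Step 3:
                   M          J          X
  I           0.8914     0.9205     0.8636
  C         -0.03949    0.05923    0.03949
  E           0.8519     0.9798     0.9031
  solve Keq expr → x = 0.01974; check Q = 1.057

Direction: forward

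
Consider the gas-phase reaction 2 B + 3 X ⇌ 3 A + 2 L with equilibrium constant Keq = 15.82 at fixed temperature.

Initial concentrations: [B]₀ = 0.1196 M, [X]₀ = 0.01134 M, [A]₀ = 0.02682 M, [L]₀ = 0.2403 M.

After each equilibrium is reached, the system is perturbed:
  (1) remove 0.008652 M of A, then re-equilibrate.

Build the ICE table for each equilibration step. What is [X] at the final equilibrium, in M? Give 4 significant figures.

[X]_eq = 0.01145 M

Q₀ = 53.41 vs Keq = 15.82 ⇒ Q>K, reverse
Step 1:
                   B          X          A          L
  init        0.1196    0.01134    0.02682     0.2403
  Δ         0.002203   0.003305  -0.003305  -0.002203
  eq          0.1218    0.01464    0.02352     0.2381
  solve Keq expr → x = -0.001102; check Q = 15.82
Then remove 0.008652 M of A.
Step 2:
                   B          X          A          L
  init        0.1218    0.01464    0.01486     0.2381
  Δ        -0.002131  -0.003197   0.003197   0.002131
  eq          0.1197    0.01145    0.01806     0.2402
  solve Keq expr → x = 0.001066; check Q = 15.82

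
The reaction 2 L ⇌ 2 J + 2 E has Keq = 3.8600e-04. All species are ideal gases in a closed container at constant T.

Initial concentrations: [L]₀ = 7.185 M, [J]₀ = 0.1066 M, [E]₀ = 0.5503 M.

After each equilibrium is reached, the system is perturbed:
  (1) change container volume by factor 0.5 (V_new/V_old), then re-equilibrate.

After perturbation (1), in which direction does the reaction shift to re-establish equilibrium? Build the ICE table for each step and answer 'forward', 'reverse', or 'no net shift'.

Q₀ = 6.6659e-05 vs Keq = 3.8600e-04 ⇒ Q<K, forward
Step 1:
                   L          J          E
  I            7.185     0.1066     0.5503
  C          -0.1055     0.1055     0.1055
  E             7.08     0.2121     0.6558
  solve Keq expr → x = 0.05275; check Q = 3.8600e-04
Then change container volume by factor 0.5 (V_new/V_old).
Step 2:
                   L          J          E
  I            14.16     0.4242      1.312
  C           0.1761    -0.1761    -0.1761
  E            14.34      0.248      1.135
  solve Keq expr → x = -0.08807; check Q = 3.8600e-04

Direction: reverse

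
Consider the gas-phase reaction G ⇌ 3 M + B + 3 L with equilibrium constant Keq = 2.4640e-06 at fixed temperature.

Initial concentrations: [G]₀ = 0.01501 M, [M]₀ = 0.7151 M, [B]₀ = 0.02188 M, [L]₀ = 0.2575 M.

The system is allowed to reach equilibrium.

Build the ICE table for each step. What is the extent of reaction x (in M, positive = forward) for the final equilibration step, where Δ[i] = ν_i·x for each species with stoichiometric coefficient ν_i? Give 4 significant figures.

x = -0.02183 M

Q₀ = 0.009101 vs Keq = 2.4640e-06 ⇒ Q>K, reverse
Step 1:
                    G           M           B           L
  Initial     0.01501      0.7151     0.02188      0.2575
  Change      0.02183     -0.0655    -0.02183     -0.0655
  Equil       0.03684      0.6496  4.6790e-05       0.192
  solve Keq expr → x = -0.02183; check Q = 2.4640e-06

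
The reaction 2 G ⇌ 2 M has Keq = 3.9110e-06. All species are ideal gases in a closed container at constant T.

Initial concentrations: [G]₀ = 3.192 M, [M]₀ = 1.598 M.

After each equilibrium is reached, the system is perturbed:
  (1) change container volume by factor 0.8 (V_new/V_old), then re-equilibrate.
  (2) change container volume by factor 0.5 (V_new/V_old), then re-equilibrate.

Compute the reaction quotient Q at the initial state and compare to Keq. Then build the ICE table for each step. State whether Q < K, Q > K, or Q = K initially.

Q₀ = 0.2506 vs Keq = 3.9110e-06 ⇒ Q>K, reverse
Step 1:
                  G         M
  init        3.192     1.598
  Δ           1.589    -1.589
  eq          4.781  0.009454
  solve Keq expr → x = -0.7943; check Q = 3.9110e-06
Then change container volume by factor 0.8 (V_new/V_old).
Step 2:
                  G         M
  init        5.976   0.01182
  Δ               0         0
  eq          5.976   0.01182
  solve Keq expr → x = 0; check Q = 3.9110e-06
Then change container volume by factor 0.5 (V_new/V_old).
Step 3:
                  G         M
  init        11.95   0.02364
  Δ               0         0
  eq          11.95   0.02364
  solve Keq expr → x = 0; check Q = 3.9110e-06

Q₀ = 0.2506; Q > K (proceeds reverse)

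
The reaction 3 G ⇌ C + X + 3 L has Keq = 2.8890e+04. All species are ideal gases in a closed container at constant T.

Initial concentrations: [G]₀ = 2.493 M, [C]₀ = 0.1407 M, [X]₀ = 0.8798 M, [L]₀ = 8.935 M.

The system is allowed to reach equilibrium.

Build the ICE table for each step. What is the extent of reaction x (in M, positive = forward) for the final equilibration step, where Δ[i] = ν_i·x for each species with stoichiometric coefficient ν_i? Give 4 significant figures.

Q₀ = 5.699 vs Keq = 2.8890e+04 ⇒ Q<K, forward
Step 1:
                    G           C           X           L
  Initial       2.493      0.1407      0.8798       8.935
  Change       -2.098      0.6993      0.6993       2.098
  Equil        0.3951        0.84       1.579       11.03
  solve Keq expr → x = 0.6993; check Q = 2.8890e+04

x = 0.6993 M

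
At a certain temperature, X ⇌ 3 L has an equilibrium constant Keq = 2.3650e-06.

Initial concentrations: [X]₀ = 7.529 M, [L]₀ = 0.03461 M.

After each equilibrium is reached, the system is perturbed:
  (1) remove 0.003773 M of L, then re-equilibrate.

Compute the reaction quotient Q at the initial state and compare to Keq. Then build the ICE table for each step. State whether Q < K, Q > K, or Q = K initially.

Q₀ = 5.5064e-06; Q > K (proceeds reverse)

Q₀ = 5.5064e-06 vs Keq = 2.3650e-06 ⇒ Q>K, reverse
Step 1:
                   X          L
  init         7.529    0.03461
  Δ         0.002831  -0.008494
  eq           7.532    0.02612
  solve Keq expr → x = -0.002831; check Q = 2.3650e-06
Then remove 0.003773 M of L.
Step 2:
                   X          L
  init         7.532    0.02234
  Δ        -0.001257   0.003772
  eq           7.531    0.02611
  solve Keq expr → x = 0.001257; check Q = 2.3650e-06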